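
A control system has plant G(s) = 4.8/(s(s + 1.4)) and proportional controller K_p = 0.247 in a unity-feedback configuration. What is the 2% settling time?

Closed-loop characteristic equation: s² + 1.4s + 1.186 = 0, so ω_n = 1.089 rad/s and ζ = 1.4/(2·1.089) = 0.6429.
2% settling time T_s ≈ 4/(ζω_n) = 4/0.7 = 5.71 s.

T_s ≈ 5.71 s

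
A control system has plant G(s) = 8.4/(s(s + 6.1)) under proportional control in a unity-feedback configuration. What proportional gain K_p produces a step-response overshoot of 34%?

K_p = 10.5

From %OS = 100·exp(−πζ/√(1−ζ²)) = 34%, ζ = −ln(0.34)/√(π²+ln²(0.34)) = 0.3248.
Characteristic equation s² + 6.1s + 8.4K_p = 0 gives ζ = 6.1/(2√(8.4K_p)).
Setting ζ = 0.3248: √(8.4K_p) = 6.1/(2·0.3248) = 9.391, so K_p = 88.19/8.4 = 10.5.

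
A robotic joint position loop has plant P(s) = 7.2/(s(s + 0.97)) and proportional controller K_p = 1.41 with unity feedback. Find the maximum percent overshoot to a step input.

61.6%

From 1 + K_pP(s) = 0: s² + 0.97s + 10.15 = 0 ⇒ ω_n = 3.186, ζ = 0.1522.
%OS = 100·exp(−πζ/√(1−ζ²)) = 100·exp(−π·0.1522/√0.9768) = 61.6%.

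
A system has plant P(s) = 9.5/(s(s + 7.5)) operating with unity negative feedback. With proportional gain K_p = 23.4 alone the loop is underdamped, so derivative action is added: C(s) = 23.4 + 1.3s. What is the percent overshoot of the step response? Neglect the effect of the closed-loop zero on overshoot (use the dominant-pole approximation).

Forward path: (23.4 + 1.3s)·9.5/(s(s+7.5)). The closed-loop characteristic equation is s² + (7.5 + 9.5·1.3)s + 9.5·23.4 = 0.
That is s² + 19.85s + 222.3 = 0, so ω_n = 14.91 rad/s and ζ = 19.85/(2·14.91) = 0.6657.
%OS = 100·exp(−πζ/√(1−ζ²)) = 6.07%.

6.07%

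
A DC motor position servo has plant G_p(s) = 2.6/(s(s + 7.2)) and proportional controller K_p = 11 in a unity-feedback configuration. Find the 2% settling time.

T_s ≈ 1.11 s

Closed-loop characteristic equation: s² + 7.2s + 28.6 = 0, so ω_n = 5.348 rad/s and ζ = 7.2/(2·5.348) = 0.6732.
2% settling time T_s ≈ 4/(ζω_n) = 4/3.6 = 1.11 s.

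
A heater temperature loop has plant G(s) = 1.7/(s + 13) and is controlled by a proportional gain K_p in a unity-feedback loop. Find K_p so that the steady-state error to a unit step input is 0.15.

K_p = 43.3

For a type-0 loop with proportional control, e_ss = 1/(1 + K_p·G(0)).
G(0) = 0.1308. Require 1/(1 + K_p·0.1308) = 0.15, so 1 + 0.1308·K_p = 6.667.
K_p = (6.667 − 1)/0.1308 = 43.3.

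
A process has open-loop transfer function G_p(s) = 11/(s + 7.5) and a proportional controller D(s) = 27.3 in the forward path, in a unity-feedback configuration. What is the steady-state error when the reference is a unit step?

The loop is type 0. Static position error constant K_pos = D(0)·G_p(0) = 27.3·1.467 = 40.04.
Steady-state error to a unit step: e_ss = 1/(1+K_pos) = 1/41.04 = 0.0244.

0.0244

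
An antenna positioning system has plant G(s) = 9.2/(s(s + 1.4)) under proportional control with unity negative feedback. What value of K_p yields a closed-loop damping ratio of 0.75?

K_p = 0.0947

Closed-loop characteristic equation: s² + 1.4s + K_p·9.2 = 0.
So ω_n = √(9.2K_p) and 2ζω_n = 1.4, giving ζ = 1.4/(2√(9.2K_p)).
Setting ζ = 0.75: √(9.2K_p) = 1.4/(2·0.75) = 0.9333, so K_p = 0.8711/9.2 = 0.0947.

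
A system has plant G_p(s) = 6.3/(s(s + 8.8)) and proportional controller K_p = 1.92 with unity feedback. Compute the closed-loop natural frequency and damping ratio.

The closed-loop denominator is s(s+8.8) + 1.92·6.3 = s² + 8.8s + 12.1.
Matching s² + 2ζω_n s + ω_n²: ω_n = √12.1 = 3.478 rad/s and 2ζω_n = 8.8, so ζ = 8.8/(2·3.478) = 1.27.

ω_n = 3.48 rad/s, ζ = 1.27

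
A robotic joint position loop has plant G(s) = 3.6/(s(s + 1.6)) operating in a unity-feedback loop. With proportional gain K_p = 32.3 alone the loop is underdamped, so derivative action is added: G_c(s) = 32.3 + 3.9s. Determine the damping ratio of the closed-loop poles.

ζ = 0.725

Forward path: (32.3 + 3.9s)·3.6/(s(s+1.6)). The closed-loop characteristic equation is s² + (1.6 + 3.6·3.9)s + 3.6·32.3 = 0.
That is s² + 15.64s + 116.3 = 0, so ω_n = 10.78 rad/s and ζ = 15.64/(2·10.78) = 0.7252.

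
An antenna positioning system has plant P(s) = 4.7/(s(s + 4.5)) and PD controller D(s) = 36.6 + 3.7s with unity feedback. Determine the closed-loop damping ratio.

ζ = 0.834

Forward path: (36.6 + 3.7s)·4.7/(s(s+4.5)). The closed-loop characteristic equation is s² + (4.5 + 4.7·3.7)s + 4.7·36.6 = 0.
That is s² + 21.89s + 172 = 0, so ω_n = 13.12 rad/s and ζ = 21.89/(2·13.12) = 0.8345.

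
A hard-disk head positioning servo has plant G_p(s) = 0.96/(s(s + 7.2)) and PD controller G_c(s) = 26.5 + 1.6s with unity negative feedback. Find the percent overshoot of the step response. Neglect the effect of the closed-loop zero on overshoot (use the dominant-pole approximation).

Forward path: (26.5 + 1.6s)·0.96/(s(s+7.2)). The closed-loop characteristic equation is s² + (7.2 + 0.96·1.6)s + 0.96·26.5 = 0.
That is s² + 8.736s + 25.44 = 0, so ω_n = 5.044 rad/s and ζ = 8.736/(2·5.044) = 0.866.
%OS = 100·exp(−πζ/√(1−ζ²)) = 0.433%.

0.433%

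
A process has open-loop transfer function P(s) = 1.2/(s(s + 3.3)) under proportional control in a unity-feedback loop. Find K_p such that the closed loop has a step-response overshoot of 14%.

From %OS = 100·exp(−πζ/√(1−ζ²)) = 14%, ζ = −ln(0.14)/√(π²+ln²(0.14)) = 0.5305.
Characteristic equation s² + 3.3s + 1.2K_p = 0 gives ζ = 3.3/(2√(1.2K_p)).
Setting ζ = 0.5305: √(1.2K_p) = 3.3/(2·0.5305) = 3.11, so K_p = 9.674/1.2 = 8.06.

K_p = 8.06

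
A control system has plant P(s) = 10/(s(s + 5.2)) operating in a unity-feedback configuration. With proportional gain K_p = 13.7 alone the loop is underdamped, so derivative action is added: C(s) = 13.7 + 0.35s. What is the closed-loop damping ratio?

ζ = 0.372

Forward path: (13.7 + 0.35s)·10/(s(s+5.2)). The closed-loop characteristic equation is s² + (5.2 + 10·0.35)s + 10·13.7 = 0.
That is s² + 8.7s + 137 = 0, so ω_n = 11.7 rad/s and ζ = 8.7/(2·11.7) = 0.3716.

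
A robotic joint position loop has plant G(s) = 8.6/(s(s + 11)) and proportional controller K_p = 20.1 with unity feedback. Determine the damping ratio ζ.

ζ = 0.418

The closed-loop denominator is s(s+11) + 20.1·8.6 = s² + 11s + 172.9.
So ω_n² = 172.9 ⇒ ω_n = 13.15 rad/s, and ζ = 11/(2ω_n) = 0.418.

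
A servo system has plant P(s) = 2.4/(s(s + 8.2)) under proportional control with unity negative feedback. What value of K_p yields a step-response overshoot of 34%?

From %OS = 100·exp(−πζ/√(1−ζ²)) = 34%, ζ = −ln(0.34)/√(π²+ln²(0.34)) = 0.3248.
Characteristic equation s² + 8.2s + 2.4K_p = 0 gives ζ = 8.2/(2√(2.4K_p)).
Setting ζ = 0.3248: √(2.4K_p) = 8.2/(2·0.3248) = 12.62, so K_p = 159.4/2.4 = 66.4.

K_p = 66.4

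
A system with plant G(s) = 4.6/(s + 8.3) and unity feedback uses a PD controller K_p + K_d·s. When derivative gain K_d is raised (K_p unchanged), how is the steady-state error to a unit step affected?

At s = 0 the derivative term contributes nothing: C(0) = K_p regardless of K_d, so K_pos = K_p·G(0) and e_ss are unchanged.

unchanged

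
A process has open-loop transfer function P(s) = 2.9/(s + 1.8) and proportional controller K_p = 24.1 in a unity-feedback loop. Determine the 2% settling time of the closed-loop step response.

T_s ≈ 0.0558 s

Closed-loop transfer function: T(s) = K_p·P(s)/(1 + K_p·P(s)) = 69.89/(s + 1.8 + 69.89) = 69.89/(s + 71.69).
Time constant τ = 1/71.69 = 0.01395 s, so the 2% settling time is about 4τ = 0.0558 s.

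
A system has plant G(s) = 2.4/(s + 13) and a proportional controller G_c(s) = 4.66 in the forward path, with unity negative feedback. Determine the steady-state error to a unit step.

0.538

The loop is type 0. Static position error constant K_pos = G_c(0)·G(0) = 4.66·0.1846 = 0.8603.
Steady-state error to a unit step: e_ss = 1/(1+K_pos) = 1/1.86 = 0.538.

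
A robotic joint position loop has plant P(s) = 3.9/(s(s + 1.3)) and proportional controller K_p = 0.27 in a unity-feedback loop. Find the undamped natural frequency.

ω_n = 1.03 rad/s

1 + K_p·P(s) = 0 gives s² + 1.3s + 1.053 = 0.
So ω_n² = 1.053 ⇒ ω_n = 1.026 rad/s, and ζ = 1.3/(2ω_n) = 0.633.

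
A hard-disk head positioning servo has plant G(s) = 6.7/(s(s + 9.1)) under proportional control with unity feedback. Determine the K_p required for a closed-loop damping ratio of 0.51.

K_p = 11.9

Closed-loop characteristic equation: s² + 9.1s + K_p·6.7 = 0.
So ω_n = √(6.7K_p) and 2ζω_n = 9.1, giving ζ = 9.1/(2√(6.7K_p)).
Setting ζ = 0.51: √(6.7K_p) = 9.1/(2·0.51) = 8.922, so K_p = 79.59/6.7 = 11.9.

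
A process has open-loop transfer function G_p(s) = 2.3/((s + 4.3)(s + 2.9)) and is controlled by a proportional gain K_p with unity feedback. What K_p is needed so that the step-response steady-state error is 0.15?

K_p = 30.7

The loop is type 0, so e_ss(step) = 1/(1 + K_pos) with K_pos = K_p·G_p(0).
G_p(0) = 0.1844. Require 1/(1 + K_p·0.1844) = 0.15, so 1 + 0.1844·K_p = 6.667.
K_p = (6.667 − 1)/0.1844 = 30.7.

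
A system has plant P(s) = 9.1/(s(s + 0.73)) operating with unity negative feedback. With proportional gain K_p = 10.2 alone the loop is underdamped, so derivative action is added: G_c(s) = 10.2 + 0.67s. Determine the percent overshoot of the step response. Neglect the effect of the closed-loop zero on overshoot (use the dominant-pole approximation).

Forward path: (10.2 + 0.67s)·9.1/(s(s+0.73)). The closed-loop characteristic equation is s² + (0.73 + 9.1·0.67)s + 9.1·10.2 = 0.
That is s² + 6.827s + 92.82 = 0, so ω_n = 9.634 rad/s and ζ = 6.827/(2·9.634) = 0.3543.
%OS = 100·exp(−πζ/√(1−ζ²)) = 30.4%.

30.4%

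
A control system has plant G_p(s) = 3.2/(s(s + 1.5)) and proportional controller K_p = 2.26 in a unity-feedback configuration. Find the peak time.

The closed-loop denominator s² + 1.5s + 7.232 gives ω_n = √7.232 = 2.689 and ζ = 1.5/(2ω_n) = 0.2789.
Damped frequency ω_d = ω_n√(1−ζ²) = 2.583 rad/s, so peak time T_p = π/ω_d = 1.22 s.

T_p = 1.22 s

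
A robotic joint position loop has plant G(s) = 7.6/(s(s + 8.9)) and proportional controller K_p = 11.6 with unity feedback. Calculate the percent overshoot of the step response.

18.4%

Closed-loop characteristic equation: s² + 8.9s + 88.16 = 0, so ω_n = 9.389 rad/s and ζ = 8.9/(2·9.389) = 0.4739.
%OS = 100·exp(−πζ/√(1−ζ²)) = 100·exp(−π·0.4739/√0.7754) = 18.4%.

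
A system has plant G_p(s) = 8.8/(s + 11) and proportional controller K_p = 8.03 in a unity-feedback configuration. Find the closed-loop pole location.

s = -81.66

Closed-loop transfer function: T(s) = K_p·G_p(s)/(1 + K_p·G_p(s)) = 70.66/(s + 11 + 70.66) = 70.66/(s + 81.66).
The closed-loop pole is at s = −81.66.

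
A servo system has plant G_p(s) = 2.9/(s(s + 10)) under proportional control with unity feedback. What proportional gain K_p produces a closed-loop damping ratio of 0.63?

K_p = 21.7

Closed-loop characteristic equation: s² + 10s + K_p·2.9 = 0.
So ω_n = √(2.9K_p) and 2ζω_n = 10, giving ζ = 10/(2√(2.9K_p)).
Setting ζ = 0.63: √(2.9K_p) = 10/(2·0.63) = 7.937, so K_p = 62.99/2.9 = 21.7.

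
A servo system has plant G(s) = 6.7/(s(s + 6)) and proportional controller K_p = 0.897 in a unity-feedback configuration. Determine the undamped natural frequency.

The closed-loop denominator is s(s+6) + 0.897·6.7 = s² + 6s + 6.01.
Matching s² + 2ζω_n s + ω_n²: ω_n = √6.01 = 2.452 rad/s and 2ζω_n = 6, so ζ = 6/(2·2.452) = 1.22.

ω_n = 2.45 rad/s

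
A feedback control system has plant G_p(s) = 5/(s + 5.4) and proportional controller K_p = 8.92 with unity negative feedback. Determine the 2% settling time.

T_s ≈ 0.08 s

Closed-loop transfer function: T(s) = K_p·G_p(s)/(1 + K_p·G_p(s)) = 44.6/(s + 5.4 + 44.6) = 44.6/(s + 50).
Time constant τ = 1/50 = 0.02 s, so the 2% settling time is about 4τ = 0.08 s.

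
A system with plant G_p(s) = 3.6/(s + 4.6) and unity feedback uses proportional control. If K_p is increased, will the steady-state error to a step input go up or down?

e_ss = 1/(1 + K_p·G_p(0)); a larger K_p raises the denominator, so e_ss decreases.

decrease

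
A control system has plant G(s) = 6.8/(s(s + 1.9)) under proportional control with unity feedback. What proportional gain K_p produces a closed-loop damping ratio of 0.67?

Closed-loop characteristic equation: s² + 1.9s + K_p·6.8 = 0.
So ω_n = √(6.8K_p) and 2ζω_n = 1.9, giving ζ = 1.9/(2√(6.8K_p)).
Setting ζ = 0.67: √(6.8K_p) = 1.9/(2·0.67) = 1.418, so K_p = 2.01/6.8 = 0.296.

K_p = 0.296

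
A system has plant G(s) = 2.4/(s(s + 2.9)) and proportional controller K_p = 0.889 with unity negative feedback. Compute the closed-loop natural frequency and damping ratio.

ω_n = 1.46 rad/s, ζ = 0.993

The closed-loop denominator is s(s+2.9) + 0.889·2.4 = s² + 2.9s + 2.134.
Matching s² + 2ζω_n s + ω_n²: ω_n = √2.134 = 1.461 rad/s and 2ζω_n = 2.9, so ζ = 2.9/(2·1.461) = 0.993.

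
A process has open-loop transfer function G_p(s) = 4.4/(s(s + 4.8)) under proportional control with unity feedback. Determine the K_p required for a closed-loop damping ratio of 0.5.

Closed-loop characteristic equation: s² + 4.8s + K_p·4.4 = 0.
So ω_n = √(4.4K_p) and 2ζω_n = 4.8, giving ζ = 4.8/(2√(4.4K_p)).
Setting ζ = 0.5: √(4.4K_p) = 4.8/(2·0.5) = 4.8, so K_p = 23.04/4.4 = 5.24.

K_p = 5.24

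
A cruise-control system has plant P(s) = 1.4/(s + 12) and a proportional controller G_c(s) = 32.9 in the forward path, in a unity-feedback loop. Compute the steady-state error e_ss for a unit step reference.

The loop is type 0. Static position error constant K_pos = G_c(0)·P(0) = 32.9·0.1167 = 3.838.
Steady-state error to a unit step: e_ss = 1/(1+K_pos) = 1/4.838 = 0.207.

0.207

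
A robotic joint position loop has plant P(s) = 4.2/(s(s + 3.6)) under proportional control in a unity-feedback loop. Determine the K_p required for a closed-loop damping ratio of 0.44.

Closed-loop characteristic equation: s² + 3.6s + K_p·4.2 = 0.
So ω_n = √(4.2K_p) and 2ζω_n = 3.6, giving ζ = 3.6/(2√(4.2K_p)).
Setting ζ = 0.44: √(4.2K_p) = 3.6/(2·0.44) = 4.091, so K_p = 16.74/4.2 = 3.98.

K_p = 3.98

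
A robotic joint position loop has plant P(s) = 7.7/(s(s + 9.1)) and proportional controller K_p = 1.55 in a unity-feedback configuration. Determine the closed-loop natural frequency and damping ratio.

1 + K_p·P(s) = 0 gives s² + 9.1s + 11.94 = 0.
Matching s² + 2ζω_n s + ω_n²: ω_n = √11.94 = 3.455 rad/s and 2ζω_n = 9.1, so ζ = 9.1/(2·3.455) = 1.32.

ω_n = 3.45 rad/s, ζ = 1.32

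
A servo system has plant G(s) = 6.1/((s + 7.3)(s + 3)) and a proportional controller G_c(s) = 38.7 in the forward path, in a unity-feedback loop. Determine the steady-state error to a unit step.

The loop is type 0. Static position error constant K_pos = G_c(0)·G(0) = 38.7·0.2785 = 10.78.
Steady-state error to a unit step: e_ss = 1/(1+K_pos) = 1/11.78 = 0.0849.

0.0849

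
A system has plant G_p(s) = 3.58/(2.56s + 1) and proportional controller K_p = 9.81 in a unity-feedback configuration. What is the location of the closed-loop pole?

Closed loop: T(s) = K_p·G_p/(1+K_p·G_p) = 35.12/(2.56s + 1 + 35.12), with pole at s = −(1 + 35.12)/2.56 = −14.11.

s = -14.11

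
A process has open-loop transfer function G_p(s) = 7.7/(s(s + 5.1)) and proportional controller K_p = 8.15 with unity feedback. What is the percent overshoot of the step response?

Closed-loop characteristic equation: s² + 5.1s + 62.76 = 0, so ω_n = 7.922 rad/s and ζ = 5.1/(2·7.922) = 0.3219.
%OS = 100·exp(−πζ/√(1−ζ²)) = 100·exp(−π·0.3219/√0.8964) = 34.4%.

34.4%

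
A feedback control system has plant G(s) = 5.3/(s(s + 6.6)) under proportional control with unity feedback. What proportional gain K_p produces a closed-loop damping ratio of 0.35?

K_p = 16.8

Closed-loop characteristic equation: s² + 6.6s + K_p·5.3 = 0.
So ω_n = √(5.3K_p) and 2ζω_n = 6.6, giving ζ = 6.6/(2√(5.3K_p)).
Setting ζ = 0.35: √(5.3K_p) = 6.6/(2·0.35) = 9.429, so K_p = 88.9/5.3 = 16.8.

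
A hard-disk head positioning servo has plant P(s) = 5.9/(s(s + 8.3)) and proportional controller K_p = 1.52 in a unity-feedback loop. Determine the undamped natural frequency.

ω_n = 2.99 rad/s

The closed-loop denominator is s(s+8.3) + 1.52·5.9 = s² + 8.3s + 8.968.
So ω_n² = 8.968 ⇒ ω_n = 2.995 rad/s, and ζ = 8.3/(2ω_n) = 1.39.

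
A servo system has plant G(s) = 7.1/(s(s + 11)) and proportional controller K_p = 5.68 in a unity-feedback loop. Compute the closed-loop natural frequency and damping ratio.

With unity feedback the closed-loop characteristic equation is s² + 11s + 5.68·7.1 = s² + 11s + 40.33 = 0.
So ω_n² = 40.33 ⇒ ω_n = 6.35 rad/s, and ζ = 11/(2ω_n) = 0.866.

ω_n = 6.35 rad/s, ζ = 0.866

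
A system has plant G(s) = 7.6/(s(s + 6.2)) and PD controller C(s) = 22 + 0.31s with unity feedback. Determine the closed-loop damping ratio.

Forward path: (22 + 0.31s)·7.6/(s(s+6.2)). The closed-loop characteristic equation is s² + (6.2 + 7.6·0.31)s + 7.6·22 = 0.
That is s² + 8.556s + 167.2 = 0, so ω_n = 12.93 rad/s and ζ = 8.556/(2·12.93) = 0.3308.

ζ = 0.331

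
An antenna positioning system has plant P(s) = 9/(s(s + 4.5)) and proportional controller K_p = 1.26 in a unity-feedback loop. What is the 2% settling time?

T_s ≈ 1.78 s

Closed-loop characteristic equation: s² + 4.5s + 11.34 = 0, so ω_n = 3.367 rad/s and ζ = 4.5/(2·3.367) = 0.6682.
2% settling time T_s ≈ 4/(ζω_n) = 4/2.25 = 1.78 s.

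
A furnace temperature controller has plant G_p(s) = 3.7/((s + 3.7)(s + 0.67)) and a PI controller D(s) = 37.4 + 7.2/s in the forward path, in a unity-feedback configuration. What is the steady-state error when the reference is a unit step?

The open loop D(s)G_p(s) has a pole at the origin (type 1), so the static position error constant is infinite and e_ss = 1/(1+∞) = 0.

0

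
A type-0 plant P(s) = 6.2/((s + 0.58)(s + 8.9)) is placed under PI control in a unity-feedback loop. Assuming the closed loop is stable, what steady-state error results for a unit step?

The PI controller's integrator makes the forward path type 1, so e_ss to a step is zero.

0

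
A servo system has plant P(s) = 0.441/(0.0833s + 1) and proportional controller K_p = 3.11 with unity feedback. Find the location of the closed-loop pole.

s = -28.47

Closed loop: T(s) = K_p·P/(1+K_p·P) = 1.372/(0.0833s + 1 + 1.372), with pole at s = −(1 + 1.372)/0.0833 = −28.47.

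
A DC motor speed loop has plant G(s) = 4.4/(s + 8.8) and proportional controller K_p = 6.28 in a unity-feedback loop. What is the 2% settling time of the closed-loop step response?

T_s ≈ 0.11 s

Closed-loop transfer function: T(s) = K_p·G(s)/(1 + K_p·G(s)) = 27.63/(s + 8.8 + 27.63) = 27.63/(s + 36.43).
Time constant τ = 1/36.43 = 0.02745 s, so the 2% settling time is about 4τ = 0.11 s.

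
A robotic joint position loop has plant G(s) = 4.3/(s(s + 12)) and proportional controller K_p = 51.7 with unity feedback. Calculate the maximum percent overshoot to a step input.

25.1%

Closed-loop characteristic equation: s² + 12s + 222.3 = 0, so ω_n = 14.91 rad/s and ζ = 12/(2·14.91) = 0.4024.
%OS = 100·exp(−πζ/√(1−ζ²)) = 100·exp(−π·0.4024/√0.8381) = 25.1%.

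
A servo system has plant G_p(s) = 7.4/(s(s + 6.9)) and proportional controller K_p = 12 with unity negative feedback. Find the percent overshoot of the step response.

29.1%

From 1 + K_pG_p(s) = 0: s² + 6.9s + 88.8 = 0 ⇒ ω_n = 9.423, ζ = 0.3661.
%OS = 100·exp(−πζ/√(1−ζ²)) = 100·exp(−π·0.3661/√0.866) = 29.1%.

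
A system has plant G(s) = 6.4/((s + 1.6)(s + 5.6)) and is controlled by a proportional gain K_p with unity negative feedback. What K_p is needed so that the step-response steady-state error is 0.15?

The loop is type 0, so e_ss(step) = 1/(1 + K_pos) with K_pos = K_p·G(0).
G(0) = 0.7143. Require 1/(1 + K_p·0.7143) = 0.15, so 1 + 0.7143·K_p = 6.667.
K_p = (6.667 − 1)/0.7143 = 7.93.

K_p = 7.93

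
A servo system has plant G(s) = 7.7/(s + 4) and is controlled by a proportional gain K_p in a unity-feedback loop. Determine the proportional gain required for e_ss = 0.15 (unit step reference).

K_p = 2.94

Steady-state error for a unit step on this type-0 loop is 1/(1 + K_p·G(0)).
G(0) = 1.925. Require 1/(1 + K_p·1.925) = 0.15, so 1 + 1.925·K_p = 6.667.
K_p = (6.667 − 1)/1.925 = 2.94.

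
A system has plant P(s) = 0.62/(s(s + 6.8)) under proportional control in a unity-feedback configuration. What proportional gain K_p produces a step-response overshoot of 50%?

From %OS = 100·exp(−πζ/√(1−ζ²)) = 50%, ζ = −ln(0.5)/√(π²+ln²(0.5)) = 0.2155.
Characteristic equation s² + 6.8s + 0.62K_p = 0 gives ζ = 6.8/(2√(0.62K_p)).
Setting ζ = 0.2155: √(0.62K_p) = 6.8/(2·0.2155) = 15.78, so K_p = 249/0.62 = 402.

K_p = 402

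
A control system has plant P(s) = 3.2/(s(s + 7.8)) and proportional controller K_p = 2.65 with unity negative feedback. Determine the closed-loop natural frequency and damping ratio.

The closed-loop denominator is s(s+7.8) + 2.65·3.2 = s² + 7.8s + 8.48.
Matching s² + 2ζω_n s + ω_n²: ω_n = √8.48 = 2.912 rad/s and 2ζω_n = 7.8, so ζ = 7.8/(2·2.912) = 1.34.

ω_n = 2.91 rad/s, ζ = 1.34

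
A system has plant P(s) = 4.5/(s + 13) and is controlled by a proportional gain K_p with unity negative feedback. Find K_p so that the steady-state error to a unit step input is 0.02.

For a type-0 loop with proportional control, e_ss = 1/(1 + K_p·P(0)).
P(0) = 0.3462. Require 1/(1 + K_p·0.3462) = 0.02, so 1 + 0.3462·K_p = 50.
K_p = (50 − 1)/0.3462 = 142.

K_p = 142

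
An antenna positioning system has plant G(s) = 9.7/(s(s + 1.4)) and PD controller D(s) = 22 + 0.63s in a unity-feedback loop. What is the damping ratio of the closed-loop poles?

ζ = 0.257

Forward path: (22 + 0.63s)·9.7/(s(s+1.4)). The closed-loop characteristic equation is s² + (1.4 + 9.7·0.63)s + 9.7·22 = 0.
That is s² + 7.511s + 213.4 = 0, so ω_n = 14.61 rad/s and ζ = 7.511/(2·14.61) = 0.2571.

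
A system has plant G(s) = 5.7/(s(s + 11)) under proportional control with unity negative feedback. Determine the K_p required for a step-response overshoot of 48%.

From %OS = 100·exp(−πζ/√(1−ζ²)) = 48%, ζ = −ln(0.48)/√(π²+ln²(0.48)) = 0.2275.
Characteristic equation s² + 11s + 5.7K_p = 0 gives ζ = 11/(2√(5.7K_p)).
Setting ζ = 0.2275: √(5.7K_p) = 11/(2·0.2275) = 24.18, so K_p = 584.5/5.7 = 103.

K_p = 103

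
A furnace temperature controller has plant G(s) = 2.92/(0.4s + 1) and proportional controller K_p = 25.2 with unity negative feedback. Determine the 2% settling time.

T_s ≈ 0.0215 s

Closed loop: T(s) = K_p·G/(1+K_p·G) = 73.58/(0.4s + 1 + 73.58), with pole at s = −(1 + 73.58)/0.4 = −186.5.
τ = 1/186.5 = 0.005363 s, so 2% settling time ≈ 4τ = 0.0215 s.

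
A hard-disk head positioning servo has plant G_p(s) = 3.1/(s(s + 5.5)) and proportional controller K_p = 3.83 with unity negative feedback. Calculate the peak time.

T_p = 1.51 s

Closed-loop characteristic equation: s² + 5.5s + 11.87 = 0, so ω_n = 3.446 rad/s and ζ = 5.5/(2·3.446) = 0.7981.
Damped frequency ω_d = ω_n√(1−ζ²) = 2.076 rad/s, so peak time T_p = π/ω_d = 1.51 s.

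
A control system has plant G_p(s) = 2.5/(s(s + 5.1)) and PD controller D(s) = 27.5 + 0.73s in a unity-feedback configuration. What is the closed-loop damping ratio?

Forward path: (27.5 + 0.73s)·2.5/(s(s+5.1)). The closed-loop characteristic equation is s² + (5.1 + 2.5·0.73)s + 2.5·27.5 = 0.
That is s² + 6.925s + 68.75 = 0, so ω_n = 8.292 rad/s and ζ = 6.925/(2·8.292) = 0.4176.

ζ = 0.418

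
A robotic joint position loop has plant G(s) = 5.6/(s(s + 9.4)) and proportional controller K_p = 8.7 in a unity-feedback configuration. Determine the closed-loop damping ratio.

With unity feedback the closed-loop characteristic equation is s² + 9.4s + 8.7·5.6 = s² + 9.4s + 48.72 = 0.
So ω_n² = 48.72 ⇒ ω_n = 6.98 rad/s, and ζ = 9.4/(2ω_n) = 0.673.

ζ = 0.673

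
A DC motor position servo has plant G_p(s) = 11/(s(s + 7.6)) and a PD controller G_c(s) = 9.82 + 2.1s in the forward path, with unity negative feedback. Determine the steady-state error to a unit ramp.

0.0704

The loop has one pole at the origin (type 1). Velocity error constant K_v = lim_{s→0} s·G_c(s)G_p(s) = 9.82·11/7.6 = 14.21.
Steady-state error to a unit ramp: e_ss = 1/K_v = 0.0704.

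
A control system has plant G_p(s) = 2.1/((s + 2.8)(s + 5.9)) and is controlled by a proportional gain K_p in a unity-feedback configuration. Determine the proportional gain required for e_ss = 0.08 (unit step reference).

K_p = 90.5

The loop is type 0, so e_ss(step) = 1/(1 + K_pos) with K_pos = K_p·G_p(0).
G_p(0) = 0.1271. Require 1/(1 + K_p·0.1271) = 0.08, so 1 + 0.1271·K_p = 12.5.
K_p = (12.5 − 1)/0.1271 = 90.5.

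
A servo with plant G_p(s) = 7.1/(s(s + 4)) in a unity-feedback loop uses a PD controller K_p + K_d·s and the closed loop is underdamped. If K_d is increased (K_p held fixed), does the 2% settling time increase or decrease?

Characteristic equation s² + (4 + 7.1K_d)s + 7.1K_p = 0: raising K_d increases ζω_n = (4+7.1K_d)/2 while the loop stays underdamped, so T_s ≈ 4/(ζω_n) decreases.

decrease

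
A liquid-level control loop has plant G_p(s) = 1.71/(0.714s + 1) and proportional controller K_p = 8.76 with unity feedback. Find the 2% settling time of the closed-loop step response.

T_s ≈ 0.179 s

Closed loop: T(s) = K_p·G_p/(1+K_p·G_p) = 14.98/(0.714s + 1 + 14.98), with pole at s = −(1 + 14.98)/0.714 = −22.38.
τ = 1/22.38 = 0.04468 s, so 2% settling time ≈ 4τ = 0.179 s.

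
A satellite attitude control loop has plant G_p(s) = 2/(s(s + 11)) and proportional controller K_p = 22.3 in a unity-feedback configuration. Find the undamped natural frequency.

1 + K_p·G_p(s) = 0 gives s² + 11s + 44.6 = 0.
So ω_n² = 44.6 ⇒ ω_n = 6.678 rad/s, and ζ = 11/(2ω_n) = 0.824.

ω_n = 6.68 rad/s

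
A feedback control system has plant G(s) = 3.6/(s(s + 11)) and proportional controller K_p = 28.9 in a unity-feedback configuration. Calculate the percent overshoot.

Closed-loop characteristic equation: s² + 11s + 104 = 0, so ω_n = 10.2 rad/s and ζ = 11/(2·10.2) = 0.5392.
%OS = 100·exp(−πζ/√(1−ζ²)) = 100·exp(−π·0.5392/√0.7092) = 13.4%.

13.4%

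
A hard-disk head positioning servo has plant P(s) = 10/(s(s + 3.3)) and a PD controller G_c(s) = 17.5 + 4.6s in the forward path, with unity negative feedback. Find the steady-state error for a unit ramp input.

The loop has one pole at the origin (type 1). Velocity error constant K_v = lim_{s→0} s·G_c(s)P(s) = 17.5·10/3.3 = 53.03.
Steady-state error to a unit ramp: e_ss = 1/K_v = 0.0189.

0.0189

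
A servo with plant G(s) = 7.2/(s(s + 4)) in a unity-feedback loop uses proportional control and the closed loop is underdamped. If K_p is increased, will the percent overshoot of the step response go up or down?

Characteristic equation s² + 4s + K_p·7.2 = 0: raising K_p raises ω_n while 2ζω_n = 4 is fixed, so ζ falls and overshoot grows.

increase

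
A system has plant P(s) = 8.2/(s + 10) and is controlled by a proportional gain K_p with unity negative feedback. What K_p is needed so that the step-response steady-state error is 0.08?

For a type-0 loop with proportional control, e_ss = 1/(1 + K_p·P(0)).
P(0) = 0.82. Require 1/(1 + K_p·0.82) = 0.08, so 1 + 0.82·K_p = 12.5.
K_p = (12.5 − 1)/0.82 = 14.

K_p = 14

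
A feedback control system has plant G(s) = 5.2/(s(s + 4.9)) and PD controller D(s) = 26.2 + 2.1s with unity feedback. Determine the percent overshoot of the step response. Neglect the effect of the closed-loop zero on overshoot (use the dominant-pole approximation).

Forward path: (26.2 + 2.1s)·5.2/(s(s+4.9)). The closed-loop characteristic equation is s² + (4.9 + 5.2·2.1)s + 5.2·26.2 = 0.
That is s² + 15.82s + 136.2 = 0, so ω_n = 11.67 rad/s and ζ = 15.82/(2·11.67) = 0.6777.
%OS = 100·exp(−πζ/√(1−ζ²)) = 5.53%.

5.53%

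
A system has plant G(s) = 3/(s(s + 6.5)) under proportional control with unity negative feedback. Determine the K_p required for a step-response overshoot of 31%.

K_p = 28.9

From %OS = 100·exp(−πζ/√(1−ζ²)) = 31%, ζ = −ln(0.31)/√(π²+ln²(0.31)) = 0.3493.
Characteristic equation s² + 6.5s + 3K_p = 0 gives ζ = 6.5/(2√(3K_p)).
Setting ζ = 0.3493: √(3K_p) = 6.5/(2·0.3493) = 9.304, so K_p = 86.56/3 = 28.9.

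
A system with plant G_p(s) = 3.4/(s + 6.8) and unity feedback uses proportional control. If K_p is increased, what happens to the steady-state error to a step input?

decrease

e_ss = 1/(1 + K_p·G_p(0)); a larger K_p raises the denominator, so e_ss decreases.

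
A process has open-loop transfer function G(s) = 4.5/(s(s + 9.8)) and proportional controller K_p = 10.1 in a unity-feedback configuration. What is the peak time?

T_p = 0.678 s

Closed-loop characteristic equation: s² + 9.8s + 45.45 = 0, so ω_n = 6.742 rad/s and ζ = 9.8/(2·6.742) = 0.7268.
Damped frequency ω_d = ω_n√(1−ζ²) = 4.63 rad/s, so peak time T_p = π/ω_d = 0.678 s.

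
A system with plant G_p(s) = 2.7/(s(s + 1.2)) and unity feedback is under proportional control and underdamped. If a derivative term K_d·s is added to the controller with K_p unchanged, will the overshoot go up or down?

decrease

The derivative term adds K·K_d to the s-coefficient of the characteristic equation, raising 2ζω_n while ω_n is unchanged; ζ increases, so overshoot decreases.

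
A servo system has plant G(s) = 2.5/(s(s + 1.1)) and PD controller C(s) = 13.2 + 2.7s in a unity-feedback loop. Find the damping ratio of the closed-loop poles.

ζ = 0.683

Forward path: (13.2 + 2.7s)·2.5/(s(s+1.1)). The closed-loop characteristic equation is s² + (1.1 + 2.5·2.7)s + 2.5·13.2 = 0.
That is s² + 7.85s + 33 = 0, so ω_n = 5.745 rad/s and ζ = 7.85/(2·5.745) = 0.6833.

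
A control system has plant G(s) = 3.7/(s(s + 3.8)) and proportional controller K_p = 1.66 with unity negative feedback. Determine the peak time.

Closed-loop characteristic equation: s² + 3.8s + 6.142 = 0, so ω_n = 2.478 rad/s and ζ = 3.8/(2·2.478) = 0.7667.
Damped frequency ω_d = ω_n√(1−ζ²) = 1.591 rad/s, so peak time T_p = π/ω_d = 1.97 s.

T_p = 1.97 s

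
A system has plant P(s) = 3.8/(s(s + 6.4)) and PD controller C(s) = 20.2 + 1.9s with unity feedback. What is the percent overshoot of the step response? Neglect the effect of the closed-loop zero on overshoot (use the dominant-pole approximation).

2.06%

Forward path: (20.2 + 1.9s)·3.8/(s(s+6.4)). The closed-loop characteristic equation is s² + (6.4 + 3.8·1.9)s + 3.8·20.2 = 0.
That is s² + 13.62s + 76.76 = 0, so ω_n = 8.761 rad/s and ζ = 13.62/(2·8.761) = 0.7773.
%OS = 100·exp(−πζ/√(1−ζ²)) = 2.06%.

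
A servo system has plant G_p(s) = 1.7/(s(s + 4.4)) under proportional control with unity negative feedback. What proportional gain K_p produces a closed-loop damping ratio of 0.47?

Closed-loop characteristic equation: s² + 4.4s + K_p·1.7 = 0.
So ω_n = √(1.7K_p) and 2ζω_n = 4.4, giving ζ = 4.4/(2√(1.7K_p)).
Setting ζ = 0.47: √(1.7K_p) = 4.4/(2·0.47) = 4.681, so K_p = 21.91/1.7 = 12.9.

K_p = 12.9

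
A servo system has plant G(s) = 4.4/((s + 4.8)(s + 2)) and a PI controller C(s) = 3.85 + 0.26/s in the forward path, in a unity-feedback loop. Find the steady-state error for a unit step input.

0

The open loop C(s)G(s) has a pole at the origin (type 1), so the static position error constant is infinite and e_ss = 1/(1+∞) = 0.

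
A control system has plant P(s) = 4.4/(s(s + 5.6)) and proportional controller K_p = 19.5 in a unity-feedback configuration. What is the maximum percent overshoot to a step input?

The closed-loop denominator s² + 5.6s + 85.8 gives ω_n = √85.8 = 9.263 and ζ = 5.6/(2ω_n) = 0.3023.
%OS = 100·exp(−πζ/√(1−ζ²)) = 100·exp(−π·0.3023/√0.9086) = 36.9%.

36.9%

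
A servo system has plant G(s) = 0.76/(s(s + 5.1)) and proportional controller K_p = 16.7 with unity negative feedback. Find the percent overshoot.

4%

The closed-loop denominator s² + 5.1s + 12.69 gives ω_n = √12.69 = 3.563 and ζ = 5.1/(2ω_n) = 0.7158.
%OS = 100·exp(−πζ/√(1−ζ²)) = 100·exp(−π·0.7158/√0.4877) = 4%.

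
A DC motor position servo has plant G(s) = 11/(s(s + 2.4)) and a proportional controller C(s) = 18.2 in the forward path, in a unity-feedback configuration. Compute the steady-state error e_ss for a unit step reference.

The open loop C(s)G(s) has a pole at the origin (type 1), so the static position error constant is infinite and e_ss = 1/(1+∞) = 0.

0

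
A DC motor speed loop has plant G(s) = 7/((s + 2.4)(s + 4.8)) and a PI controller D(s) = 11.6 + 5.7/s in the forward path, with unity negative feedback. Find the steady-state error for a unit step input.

The open loop D(s)G(s) has a pole at the origin (type 1), so the static position error constant is infinite and e_ss = 1/(1+∞) = 0.

0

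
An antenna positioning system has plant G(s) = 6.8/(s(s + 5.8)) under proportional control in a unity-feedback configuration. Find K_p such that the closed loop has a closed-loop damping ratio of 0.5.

K_p = 4.95

Closed-loop characteristic equation: s² + 5.8s + K_p·6.8 = 0.
So ω_n = √(6.8K_p) and 2ζω_n = 5.8, giving ζ = 5.8/(2√(6.8K_p)).
Setting ζ = 0.5: √(6.8K_p) = 5.8/(2·0.5) = 5.8, so K_p = 33.64/6.8 = 4.95.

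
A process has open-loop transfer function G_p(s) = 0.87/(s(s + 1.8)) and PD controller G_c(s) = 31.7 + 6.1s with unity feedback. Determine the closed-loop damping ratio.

Forward path: (31.7 + 6.1s)·0.87/(s(s+1.8)). The closed-loop characteristic equation is s² + (1.8 + 0.87·6.1)s + 0.87·31.7 = 0.
That is s² + 7.107s + 27.58 = 0, so ω_n = 5.252 rad/s and ζ = 7.107/(2·5.252) = 0.6767.

ζ = 0.677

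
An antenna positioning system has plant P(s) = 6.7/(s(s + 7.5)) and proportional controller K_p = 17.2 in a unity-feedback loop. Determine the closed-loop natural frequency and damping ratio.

The closed-loop denominator is s(s+7.5) + 17.2·6.7 = s² + 7.5s + 115.2.
So ω_n² = 115.2 ⇒ ω_n = 10.73 rad/s, and ζ = 7.5/(2ω_n) = 0.349.

ω_n = 10.7 rad/s, ζ = 0.349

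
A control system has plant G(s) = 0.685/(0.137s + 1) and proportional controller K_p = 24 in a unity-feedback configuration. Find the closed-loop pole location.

Closed loop: T(s) = K_p·G/(1+K_p·G) = 16.44/(0.137s + 1 + 16.44), with pole at s = −(1 + 16.44)/0.137 = −127.3.

s = -127.3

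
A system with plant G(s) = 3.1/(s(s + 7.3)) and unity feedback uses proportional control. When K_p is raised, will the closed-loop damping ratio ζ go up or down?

decrease

ζ = 7.3/(2√(3.1K_p)); increasing K_p raises the denominator, so ζ falls.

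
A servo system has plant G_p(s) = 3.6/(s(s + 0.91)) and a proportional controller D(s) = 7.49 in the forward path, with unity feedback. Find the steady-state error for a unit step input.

0

The open loop D(s)G_p(s) has a pole at the origin (type 1), so the static position error constant is infinite and e_ss = 1/(1+∞) = 0.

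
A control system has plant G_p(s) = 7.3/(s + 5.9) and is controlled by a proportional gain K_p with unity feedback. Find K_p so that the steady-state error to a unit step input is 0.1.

K_p = 7.27

For a type-0 loop with proportional control, e_ss = 1/(1 + K_p·G_p(0)).
G_p(0) = 1.237. Require 1/(1 + K_p·1.237) = 0.1, so 1 + 1.237·K_p = 10.
K_p = (10 − 1)/1.237 = 7.27.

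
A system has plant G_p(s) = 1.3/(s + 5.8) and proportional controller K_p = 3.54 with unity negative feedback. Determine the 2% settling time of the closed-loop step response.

T_s ≈ 0.385 s

Closed-loop transfer function: T(s) = K_p·G_p(s)/(1 + K_p·G_p(s)) = 4.602/(s + 5.8 + 4.602) = 4.602/(s + 10.4).
Time constant τ = 1/10.4 = 0.09614 s, so the 2% settling time is about 4τ = 0.385 s.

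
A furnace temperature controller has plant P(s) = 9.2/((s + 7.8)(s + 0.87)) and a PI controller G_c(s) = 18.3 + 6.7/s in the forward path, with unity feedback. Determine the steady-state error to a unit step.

The open loop G_c(s)P(s) has a pole at the origin (type 1), so the static position error constant is infinite and e_ss = 1/(1+∞) = 0.

0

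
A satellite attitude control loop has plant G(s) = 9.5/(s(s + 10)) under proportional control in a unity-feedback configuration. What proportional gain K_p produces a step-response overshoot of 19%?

K_p = 12

From %OS = 100·exp(−πζ/√(1−ζ²)) = 19%, ζ = −ln(0.19)/√(π²+ln²(0.19)) = 0.4673.
Characteristic equation s² + 10s + 9.5K_p = 0 gives ζ = 10/(2√(9.5K_p)).
Setting ζ = 0.4673: √(9.5K_p) = 10/(2·0.4673) = 10.7, so K_p = 114.5/9.5 = 12.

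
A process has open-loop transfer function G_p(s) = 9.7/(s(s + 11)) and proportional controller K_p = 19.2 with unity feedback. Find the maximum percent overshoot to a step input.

25.1%

From 1 + K_pG_p(s) = 0: s² + 11s + 186.2 = 0 ⇒ ω_n = 13.65, ζ = 0.403.
%OS = 100·exp(−πζ/√(1−ζ²)) = 100·exp(−π·0.403/√0.8376) = 25.1%.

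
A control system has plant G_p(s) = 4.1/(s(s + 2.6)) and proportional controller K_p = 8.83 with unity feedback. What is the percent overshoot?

49.9%

From 1 + K_pG_p(s) = 0: s² + 2.6s + 36.2 = 0 ⇒ ω_n = 6.017, ζ = 0.2161.
%OS = 100·exp(−πζ/√(1−ζ²)) = 100·exp(−π·0.2161/√0.9533) = 49.9%.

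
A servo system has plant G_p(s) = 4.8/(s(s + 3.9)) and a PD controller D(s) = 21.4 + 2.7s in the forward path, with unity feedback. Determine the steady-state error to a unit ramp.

0.038

The loop has one pole at the origin (type 1). Velocity error constant K_v = lim_{s→0} s·D(s)G_p(s) = 21.4·4.8/3.9 = 26.34.
Steady-state error to a unit ramp: e_ss = 1/K_v = 0.038.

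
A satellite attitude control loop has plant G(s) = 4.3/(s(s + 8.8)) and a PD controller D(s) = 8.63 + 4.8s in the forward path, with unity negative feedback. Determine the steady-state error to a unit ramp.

The loop has one pole at the origin (type 1). Velocity error constant K_v = lim_{s→0} s·D(s)G(s) = 8.63·4.3/8.8 = 4.217.
Steady-state error to a unit ramp: e_ss = 1/K_v = 0.237.

0.237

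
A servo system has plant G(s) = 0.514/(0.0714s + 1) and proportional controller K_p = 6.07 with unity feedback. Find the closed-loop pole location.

Closed loop: T(s) = K_p·G/(1+K_p·G) = 3.12/(0.0714s + 1 + 3.12), with pole at s = −(1 + 3.12)/0.0714 = −57.7.

s = -57.7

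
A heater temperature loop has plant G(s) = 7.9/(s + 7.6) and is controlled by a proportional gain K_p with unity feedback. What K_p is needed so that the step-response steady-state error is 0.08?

Steady-state error for a unit step on this type-0 loop is 1/(1 + K_p·G(0)).
G(0) = 1.039. Require 1/(1 + K_p·1.039) = 0.08, so 1 + 1.039·K_p = 12.5.
K_p = (12.5 − 1)/1.039 = 11.1.

K_p = 11.1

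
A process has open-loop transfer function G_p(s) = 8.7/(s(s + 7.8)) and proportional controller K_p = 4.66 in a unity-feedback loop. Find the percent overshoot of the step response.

From 1 + K_pG_p(s) = 0: s² + 7.8s + 40.54 = 0 ⇒ ω_n = 6.367, ζ = 0.6125.
%OS = 100·exp(−πζ/√(1−ζ²)) = 100·exp(−π·0.6125/√0.6248) = 8.77%.

8.77%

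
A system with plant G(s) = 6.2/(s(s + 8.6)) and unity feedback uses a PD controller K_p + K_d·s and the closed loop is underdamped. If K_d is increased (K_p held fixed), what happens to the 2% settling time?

decrease

Characteristic equation s² + (8.6 + 6.2K_d)s + 6.2K_p = 0: raising K_d increases ζω_n = (8.6+6.2K_d)/2 while the loop stays underdamped, so T_s ≈ 4/(ζω_n) decreases.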